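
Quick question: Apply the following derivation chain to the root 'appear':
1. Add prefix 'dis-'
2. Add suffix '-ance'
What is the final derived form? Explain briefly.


Step 1: Add prefix 'dis-' to 'appear' = 'disappear'
Step 2: Add suffix '-ance' to 'disappear' = 'disappearance'

disappearance


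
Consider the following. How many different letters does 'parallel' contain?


Unique letters in 'parallel': {a, e, l, p, r} = 5 distinct letters.

5


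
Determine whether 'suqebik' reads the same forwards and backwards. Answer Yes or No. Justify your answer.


Forward: 'suqebik'
Reversed: 'kibequs'
They differ.

No


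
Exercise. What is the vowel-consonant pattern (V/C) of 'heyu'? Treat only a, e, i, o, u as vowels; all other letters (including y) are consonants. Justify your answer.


Letter mapping: h = C, e = V, y = C, u = V.

CVCV


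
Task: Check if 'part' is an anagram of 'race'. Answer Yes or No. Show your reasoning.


Sorted letters of 'part': 'aprt'
Sorted letters of 'race': 'acer'
They do not match.

No


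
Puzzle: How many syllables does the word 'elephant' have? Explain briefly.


Break 'elephant' into syllables: el-e-phant -> el | e | phant = 3 syllables

3 syllables


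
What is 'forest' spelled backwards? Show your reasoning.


Reverse 'forest' character by character: 'tserof'.

tserof


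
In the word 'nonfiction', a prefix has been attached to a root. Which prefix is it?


The word 'nonfiction' = 'non' (prefix) + 'fiction' (root). The prefix is 'non'.

non


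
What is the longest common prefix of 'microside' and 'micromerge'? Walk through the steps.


Compare from the start: 5 characters match: 'micro'. Mismatch at position 6: 's' vs 'm'.

micro


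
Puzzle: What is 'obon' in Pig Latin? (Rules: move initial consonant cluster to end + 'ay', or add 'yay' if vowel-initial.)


'obon' starts with a vowel, so add 'yay': 'obonyay'.

obonyay


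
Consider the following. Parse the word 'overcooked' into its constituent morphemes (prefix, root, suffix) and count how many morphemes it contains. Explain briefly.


Step 1: Identify prefix: 'over' (meaning: excessively)
Step 2: Identify root: 'cook'
Step 3: Identify suffix(es): 'ed'
Decomposition: over- (prefix: excessively) + cook (root) + -ed (suffix: past)
Total morphemes: 3

3 morphemes (over- (prefix: excessively) + cook (root) + -ed (suffix: past))


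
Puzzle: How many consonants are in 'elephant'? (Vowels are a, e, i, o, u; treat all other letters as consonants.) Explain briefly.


Consonants in 'elephant': l, p, h, n, t = 5 consonants.

5


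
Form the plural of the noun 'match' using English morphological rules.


Apply rule: Add -es (sibilant/fricative ending). 'match' becomes 'matches'.

matches


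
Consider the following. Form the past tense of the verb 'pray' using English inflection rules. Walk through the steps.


Apply rule: Add -ed. 'pray' becomes 'prayed'.

prayed


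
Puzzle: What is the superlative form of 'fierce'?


Apply superlative formation (ends in e: add -st): 'fierce' -> 'fiercest'.

fiercest


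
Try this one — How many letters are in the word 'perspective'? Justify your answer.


Spell out 'perspective' and number each letter: p(1), e(2), r(3), s(4), p(5), e(6), c(7), t(8), i(9), v(10), e(11). Total: 11 letters.

11


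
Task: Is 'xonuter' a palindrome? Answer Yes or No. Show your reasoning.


Forward: 'xonuter'
Reversed: 'retunox'
They differ.

No


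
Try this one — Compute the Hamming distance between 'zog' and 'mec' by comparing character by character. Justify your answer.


Alignment:
Position 1: 'z' vs 'm' = DIFFER
Position 2: 'o' vs 'e' = DIFFER
Position 3: 'g' vs 'c' = DIFFER
Total differences: 3

3


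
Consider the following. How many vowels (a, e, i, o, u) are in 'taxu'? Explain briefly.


Vowels in 'taxu': a, u = 2 vowels.

2


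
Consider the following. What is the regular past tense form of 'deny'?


Apply rule: Change -y to -ied. 'deny' becomes 'denied'.

denied


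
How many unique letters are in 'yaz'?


Unique letters in 'yaz': {a, y, z} = 3 distinct letters.

3


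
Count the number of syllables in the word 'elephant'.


Break 'elephant' into syllables: el-e-phant -> el | e | phant = 3 syllables

3 syllables


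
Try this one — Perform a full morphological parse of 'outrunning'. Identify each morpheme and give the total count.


Step 1: Identify prefix: 'out' (meaning: surpass)
Step 2: Identify root: 'run'
Step 3: Identify suffix(es): 'ing'
Decomposition: out- (prefix: surpass) + run (root) + -ing (suffix: ongoing action)
Total morphemes: 3

3 morphemes (out- (prefix: surpass) + run (root) + -ing (suffix: ongoing action))


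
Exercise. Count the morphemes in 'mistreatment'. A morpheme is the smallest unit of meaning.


Decomposition: mis- (prefix) + treat (root) + -ment (suffix) = 3 morpheme(s)

3 morphemes


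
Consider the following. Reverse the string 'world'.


Reverse 'world' character by character: 'dlrow'.

dlrow


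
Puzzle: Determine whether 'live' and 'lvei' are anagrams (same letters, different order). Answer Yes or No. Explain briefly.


Sorted letters of 'live': 'eilv'
Sorted letters of 'lvei': 'eilv'
They match.

Yes


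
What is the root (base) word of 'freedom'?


Remove suffix '-dom' from 'freedom' to get root 'free'.

free


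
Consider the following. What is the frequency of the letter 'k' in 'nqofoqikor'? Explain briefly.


Letter 'k' in 'nqofoqikor': found at position(s) 8 = 1 occurrence(s).

1


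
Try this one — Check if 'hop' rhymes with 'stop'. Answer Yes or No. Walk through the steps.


Rime (stressed vowel + following sounds) of 'hop': -op = /ɒp/
Rime of 'stop': -op = /ɒp/
/ɒp/ and /ɒp/ are the same ending sound, so the words rhyme.

Yes


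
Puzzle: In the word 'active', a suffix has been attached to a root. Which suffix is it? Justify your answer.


The word 'active' = 'act' (root) + '-ive' (suffix). The suffix is '-ive'.

ive


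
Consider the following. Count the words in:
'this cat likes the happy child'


Split into words: this | cat | likes | the | happy | child = 6 words.

6


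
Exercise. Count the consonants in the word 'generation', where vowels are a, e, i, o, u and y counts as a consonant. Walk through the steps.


Consonants in 'generation': g, n, r, t, n = 5 consonants.

5


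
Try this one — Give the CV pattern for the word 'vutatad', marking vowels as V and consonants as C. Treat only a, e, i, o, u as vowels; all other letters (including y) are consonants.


Letter mapping: v = C, u = V, t = C, a = V, t = C, a = V, d = C.

CVCVCVC


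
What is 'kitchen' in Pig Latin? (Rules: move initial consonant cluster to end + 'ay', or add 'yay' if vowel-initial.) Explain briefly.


'kitchen': move consonant cluster 'k' to end and add 'ay': 'itchenkay'.

itchenkay


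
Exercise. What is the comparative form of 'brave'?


Apply comparative formation (ends in e: add -r): 'brave' -> 'braver'.

braver


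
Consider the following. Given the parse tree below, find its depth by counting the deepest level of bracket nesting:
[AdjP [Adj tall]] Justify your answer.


Count bracket nesting levels:
'[' at pos 0: depth = 1
'[' at pos 6: depth = 2
Maximum depth reached: 2

2


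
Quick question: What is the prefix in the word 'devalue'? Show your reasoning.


The word 'devalue' = 'de' (prefix) + 'value' (root). The prefix is 'de'.

de


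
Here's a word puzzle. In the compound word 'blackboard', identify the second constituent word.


Split 'blackboard' into 'black' + 'board'. The second part is 'board'.

board


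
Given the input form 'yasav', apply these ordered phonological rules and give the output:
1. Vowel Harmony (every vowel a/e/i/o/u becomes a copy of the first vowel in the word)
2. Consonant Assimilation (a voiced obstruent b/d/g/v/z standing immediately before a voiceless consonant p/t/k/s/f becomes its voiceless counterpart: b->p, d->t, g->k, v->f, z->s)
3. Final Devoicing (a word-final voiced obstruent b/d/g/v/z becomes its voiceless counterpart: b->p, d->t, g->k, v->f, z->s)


Starting form: 'yasav'
Rule 1: Vowel Harmony: all vowels already match. No change.
Rule 2: Consonant Assimilation: no voiced obstruent (b/d/g/v/z) stands immediately before a voiceless consonant (p/t/k/s/f). No change.
Rule 3: Final Devoicing: word-final voiced obstruent 'v' becomes voiceless 'f'. 'yasav' -> 'yasaf'
Final form: 'yasaf'

yasaf


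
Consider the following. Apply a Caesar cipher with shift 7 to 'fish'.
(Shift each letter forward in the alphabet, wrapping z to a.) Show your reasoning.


Shift each letter by 7: f -> m, i -> p, s -> z, h -> o. Result: 'mpzo'.

mpzo


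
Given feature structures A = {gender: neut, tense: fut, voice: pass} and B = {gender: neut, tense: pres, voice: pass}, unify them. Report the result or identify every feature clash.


Compare features:
gender: A=neut vs B=neut -> unified: neut
tense: A=fut vs B=pres -> CLASH
voice: A=pass vs B=pass -> unified: pass
Clash detected on feature 'tense' (fut vs pres); unification fails.

CLASH on 'tense' (fut vs pres)


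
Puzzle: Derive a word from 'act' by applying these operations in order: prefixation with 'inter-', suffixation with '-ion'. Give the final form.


Step 1: Add prefix 'inter-' to 'act' = 'interact'
Step 2: Add suffix '-ion' to 'interact' = 'interaction'

interaction


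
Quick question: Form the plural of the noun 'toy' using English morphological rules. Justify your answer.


Apply rule: Add -s. 'toy' becomes 'toys'.

toys


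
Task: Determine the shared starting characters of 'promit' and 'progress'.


Compare from the start: 3 characters match: 'pro'. Mismatch at position 4: 'm' vs 'g'.

pro


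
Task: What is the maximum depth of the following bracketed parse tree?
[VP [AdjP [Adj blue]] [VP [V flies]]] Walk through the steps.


Count bracket nesting levels:
'[' at pos 0: depth = 1
'[' at pos 4: depth = 2
'[' at pos 10: depth = 3
'[' at pos 22: depth = 2
'[' at pos 26: depth = 3
Maximum depth reached: 3

3


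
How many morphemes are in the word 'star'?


Decomposition: star (free morpheme) = 1 morpheme(s)

1 morphemes


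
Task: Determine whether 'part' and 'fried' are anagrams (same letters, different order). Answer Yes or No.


Sorted letters of 'part': 'aprt'
Sorted letters of 'fried': 'defir'
They do not match.

No


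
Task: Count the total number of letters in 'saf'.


Spell out 'saf' and number each letter: s(1), a(2), f(3). Total: 3 letters.

3


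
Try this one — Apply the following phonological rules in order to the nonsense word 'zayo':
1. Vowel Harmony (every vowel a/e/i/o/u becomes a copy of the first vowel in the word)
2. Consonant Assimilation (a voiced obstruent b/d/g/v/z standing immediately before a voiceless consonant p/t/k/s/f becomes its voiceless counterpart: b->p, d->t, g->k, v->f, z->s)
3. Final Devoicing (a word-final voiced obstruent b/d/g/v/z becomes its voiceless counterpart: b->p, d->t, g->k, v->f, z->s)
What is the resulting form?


Starting form: 'zayo'
Rule 1: Vowel Harmony: all vowels become 'a' (matching first vowel). 'zayo' -> 'zaya'
Rule 2: Consonant Assimilation: no voiced obstruent (b/d/g/v/z) stands immediately before a voiceless consonant (p/t/k/s/f). No change.
Rule 3: Final Devoicing: the word ends in the vowel 'a', not a consonant. No change.
Final form: 'zaya'

zaya


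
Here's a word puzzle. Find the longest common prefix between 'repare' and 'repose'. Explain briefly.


Compare from the start: 3 characters match: 'rep'. Mismatch at position 4: 'a' vs 'o'.

rep


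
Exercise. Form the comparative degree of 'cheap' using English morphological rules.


Apply comparative formation (add -er): 'cheap' -> 'cheaper'.

cheaper


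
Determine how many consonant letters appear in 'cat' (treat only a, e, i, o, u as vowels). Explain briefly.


Consonants in 'cat': c, t = 2 consonants.

2


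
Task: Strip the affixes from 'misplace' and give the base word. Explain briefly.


Remove prefix 'mis' from 'misplace' to get root 'place'.

place


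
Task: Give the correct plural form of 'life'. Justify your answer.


Apply rule: Change -fe to -ves. 'life' becomes 'lives'.

lives


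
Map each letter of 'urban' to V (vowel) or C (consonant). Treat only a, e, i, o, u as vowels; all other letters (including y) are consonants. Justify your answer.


Letter mapping: u = V, r = C, b = C, a = V, n = C.

VCCVC


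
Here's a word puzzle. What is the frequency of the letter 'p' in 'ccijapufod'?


Letter 'p' in 'ccijapufod': found at position(s) 6 = 1 occurrence(s).

1


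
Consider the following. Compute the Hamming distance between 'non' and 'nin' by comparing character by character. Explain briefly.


Alignment:
Position 1: 'n' vs 'n' = match
Position 2: 'o' vs 'i' = DIFFER
Position 3: 'n' vs 'n' = match
Total differences: 1

1


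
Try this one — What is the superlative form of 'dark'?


Apply superlative formation (add -est): 'dark' -> 'darkest'.

darkest


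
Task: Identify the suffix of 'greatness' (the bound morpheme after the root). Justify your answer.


The word 'greatness' = 'great' (root) + '-ness' (suffix). The suffix is '-ness'.

ness


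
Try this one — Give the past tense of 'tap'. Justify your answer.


Apply rule: Double final consonant and add -ed. 'tap' becomes 'tapped'.

tapped


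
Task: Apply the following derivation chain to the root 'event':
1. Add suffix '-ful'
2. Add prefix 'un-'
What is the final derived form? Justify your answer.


Step 1: Add suffix '-ful' to 'event' = 'eventful'
Step 2: Add prefix 'un-' to 'eventful' = 'uneventful'

uneventful


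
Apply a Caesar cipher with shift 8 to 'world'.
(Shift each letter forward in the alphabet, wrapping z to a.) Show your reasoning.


Shift each letter by 8: w -> e, o -> w, r -> z, l -> t, d -> l. Result: 'ewztl'.

ewztl


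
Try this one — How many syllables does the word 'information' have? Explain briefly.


Break 'information' into syllables: in-for-ma-tion -> in | for | ma | tion = 4 syllables

4 syllables


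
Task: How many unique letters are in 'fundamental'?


Unique letters in 'fundamental': {a, d, e, f, l, m, n, t, u} = 9 distinct letters.

9


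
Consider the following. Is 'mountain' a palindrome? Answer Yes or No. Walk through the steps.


Forward: 'mountain'
Reversed: 'niatnuom'
They differ.

No


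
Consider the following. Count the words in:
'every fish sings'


Split into words: every | fish | sings = 3 words.

3


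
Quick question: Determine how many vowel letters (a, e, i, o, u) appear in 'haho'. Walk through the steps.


Vowels in 'haho': a, o = 2 vowels.

2


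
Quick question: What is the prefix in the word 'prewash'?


The word 'prewash' = 'pre' (prefix) + 'wash' (root). The prefix is 'pre'.

pre


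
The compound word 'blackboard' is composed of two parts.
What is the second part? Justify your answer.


Split 'blackboard' into 'black' + 'board'. The second part is 'board'.

board


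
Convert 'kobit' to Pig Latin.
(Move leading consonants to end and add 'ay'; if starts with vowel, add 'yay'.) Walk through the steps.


'kobit': move consonant cluster 'k' to end and add 'ay': 'obitkay'.

obitkay


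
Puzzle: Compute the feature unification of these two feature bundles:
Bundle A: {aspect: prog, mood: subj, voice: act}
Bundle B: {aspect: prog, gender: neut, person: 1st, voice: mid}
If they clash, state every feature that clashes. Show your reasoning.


Compare features:
aspect: A=prog vs B=prog -> unified: prog
gender: A=_ vs B=neut -> unified: neut
mood: A=subj vs B=_ -> unified: subj
person: A=_ vs B=1st -> unified: 1st
voice: A=act vs B=mid -> CLASH
Clash detected on feature 'voice' (act vs mid); unification fails.

CLASH on 'voice' (act vs mid)


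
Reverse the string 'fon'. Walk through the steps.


Reverse 'fon' character by character: 'nof'.

nof


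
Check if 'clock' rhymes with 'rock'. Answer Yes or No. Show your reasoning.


Rime (stressed vowel + following sounds) of 'clock': -ock = /ɒk/
Rime of 'rock': -ock = /ɒk/
/ɒk/ and /ɒk/ are the same ending sound, so the words rhyme.

Yes


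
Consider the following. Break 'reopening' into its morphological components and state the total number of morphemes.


Step 1: Identify prefix: 're' (meaning: again)
Step 2: Identify root: 'open'
Step 3: Identify suffix(es): 'ing'
Decomposition: re- (prefix: again) + open (root) + -ing (suffix: ongoing action)
Total morphemes: 3

3 morphemes (re- (prefix: again) + open (root) + -ing (suffix: ongoing action))


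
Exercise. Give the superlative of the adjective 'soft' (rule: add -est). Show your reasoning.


Apply superlative formation (add -est): 'soft' -> 'softest'.

softest


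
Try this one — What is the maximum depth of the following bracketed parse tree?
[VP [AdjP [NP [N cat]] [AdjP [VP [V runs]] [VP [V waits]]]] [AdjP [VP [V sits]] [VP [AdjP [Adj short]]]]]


Count bracket nesting levels:
'[' at pos 0: depth = 1
'[' at pos 4: depth = 2
'[' at pos 10: depth = 3
'[' at pos 14: depth = 4
'[' at pos 23: depth = 3
'[' at pos 29: depth = 4
'[' at pos 33: depth = 5
'[' at pos 43: depth = 4
'[' at pos 47: depth = 5
'[' at pos 60: depth = 2
'[' at pos 66: depth = 3
'[' at pos 70: depth = 4
'[' at pos 80: depth = 3
'[' at pos 84: depth = 4
'[' at pos 90: depth = 5
Maximum depth reached: 5

5


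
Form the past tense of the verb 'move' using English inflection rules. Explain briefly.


Apply rule: Add -d (word ends in -e). 'move' becomes 'moved'.

moved


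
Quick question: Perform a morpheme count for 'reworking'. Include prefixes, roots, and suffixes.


Decomposition: re- (prefix) + work (root) + -ing (suffix) = 3 morpheme(s)

3 morphemes


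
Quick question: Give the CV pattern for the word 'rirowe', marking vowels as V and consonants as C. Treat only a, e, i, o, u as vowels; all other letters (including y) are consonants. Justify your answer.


Letter mapping: r = C, i = V, r = C, o = V, w = C, e = V.

CVCVCV


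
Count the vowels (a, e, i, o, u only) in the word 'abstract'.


Vowels in 'abstract': a, a = 2 vowels.

2


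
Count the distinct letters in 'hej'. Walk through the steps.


Unique letters in 'hej': {e, h, j} = 3 distinct letters.

3


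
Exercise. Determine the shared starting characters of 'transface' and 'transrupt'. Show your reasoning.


Compare from the start: 5 characters match: 'trans'. Mismatch at position 6: 'f' vs 'r'.

trans


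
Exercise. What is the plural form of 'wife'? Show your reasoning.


Apply rule: Change -fe to -ves. 'wife' becomes 'wives'.

wives


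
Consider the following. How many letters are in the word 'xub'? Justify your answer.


Spell out 'xub' and number each letter: x(1), u(2), b(3). Total: 3 letters.

3


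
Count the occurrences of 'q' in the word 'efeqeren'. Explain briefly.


Letter 'q' in 'efeqeren': found at position(s) 4 = 1 occurrence(s).

1


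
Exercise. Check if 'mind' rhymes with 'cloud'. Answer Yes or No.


Rime (stressed vowel + following sounds) of 'mind': -ind = /aɪnd/
Rime of 'cloud': -oud = /aʊd/
/aɪnd/ and /aʊd/ are different ending sounds, so the words do not rhyme.

No


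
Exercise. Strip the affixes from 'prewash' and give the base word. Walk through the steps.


Remove prefix 'pre' from 'prewash' to get root 'wash'.

wash


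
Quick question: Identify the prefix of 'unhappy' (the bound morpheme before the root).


The word 'unhappy' = 'un' (prefix) + 'happy' (root). The prefix is 'un'.

un


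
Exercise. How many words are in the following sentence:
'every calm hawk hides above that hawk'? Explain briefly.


Split into words: every | calm | hawk | hides | above | that | hawk = 7 words.

7


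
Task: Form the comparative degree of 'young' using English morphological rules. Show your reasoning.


Apply comparative formation (add -er): 'young' -> 'younger'.

younger


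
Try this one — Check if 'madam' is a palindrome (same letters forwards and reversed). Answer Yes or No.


Forward: 'madam'
Reversed: 'madam'
They are identical.

Yes


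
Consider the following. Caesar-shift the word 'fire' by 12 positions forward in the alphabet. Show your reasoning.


Shift each letter by 12: f -> r, i -> u, r -> d, e -> q. Result: 'rudq'.

rudq


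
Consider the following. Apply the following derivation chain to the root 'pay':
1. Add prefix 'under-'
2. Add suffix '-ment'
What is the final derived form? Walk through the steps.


Step 1: Add prefix 'under-' to 'pay' = 'underpay'
Step 2: Add suffix '-ment' to 'underpay' = 'underpayment'

underpayment


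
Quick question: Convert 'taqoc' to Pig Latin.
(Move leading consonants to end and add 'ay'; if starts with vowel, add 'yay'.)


'taqoc': move consonant cluster 't' to end and add 'ay': 'aqoctay'.

aqoctay


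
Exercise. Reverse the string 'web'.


Reverse 'web' character by character: 'bew'.

bew


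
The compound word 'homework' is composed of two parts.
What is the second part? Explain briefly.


Split 'homework' into 'home' + 'work'. The second part is 'work'.

work


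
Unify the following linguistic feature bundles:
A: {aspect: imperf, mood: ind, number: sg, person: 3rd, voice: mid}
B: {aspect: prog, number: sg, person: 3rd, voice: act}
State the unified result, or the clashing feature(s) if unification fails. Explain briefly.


Compare features:
aspect: A=imperf vs B=prog -> CLASH
mood: A=ind vs B=_ -> unified: ind
number: A=sg vs B=sg -> unified: sg
person: A=3rd vs B=3rd -> unified: 3rd
voice: A=mid vs B=act -> CLASH
Clashes detected on features 'aspect' (imperf vs prog) and 'voice' (mid vs act); unification fails.

CLASH on 'aspect' (imperf vs prog) and 'voice' (mid vs act)


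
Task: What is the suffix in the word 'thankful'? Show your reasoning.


The word 'thankful' = 'thank' (root) + '-ful' (suffix). The suffix is '-ful'.

ful


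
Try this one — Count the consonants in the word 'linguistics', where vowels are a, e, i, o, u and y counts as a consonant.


Consonants in 'linguistics': l, n, g, s, t, c, s = 7 consonants.

7


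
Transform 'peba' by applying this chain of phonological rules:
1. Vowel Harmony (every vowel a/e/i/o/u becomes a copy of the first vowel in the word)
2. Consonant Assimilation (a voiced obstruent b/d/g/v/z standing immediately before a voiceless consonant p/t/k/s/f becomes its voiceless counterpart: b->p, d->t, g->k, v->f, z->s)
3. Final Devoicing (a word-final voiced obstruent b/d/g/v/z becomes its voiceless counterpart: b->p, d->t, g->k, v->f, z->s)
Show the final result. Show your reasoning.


Starting form: 'peba'
Rule 1: Vowel Harmony: all vowels become 'e' (matching first vowel). 'peba' -> 'pebe'
Rule 2: Consonant Assimilation: no voiced obstruent (b/d/g/v/z) stands immediately before a voiceless consonant (p/t/k/s/f). No change.
Rule 3: Final Devoicing: the word ends in the vowel 'e', not a consonant. No change.
Final form: 'pebe'

pebe


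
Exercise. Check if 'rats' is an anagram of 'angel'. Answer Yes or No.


Sorted letters of 'rats': 'arst'
Sorted letters of 'angel': 'aegln'
They do not match.

No


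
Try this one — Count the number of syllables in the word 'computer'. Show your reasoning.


Break 'computer' into syllables: com-pu-ter -> com | pu | ter = 3 syllables

3 syllables


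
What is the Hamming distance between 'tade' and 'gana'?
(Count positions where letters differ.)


Alignment:
Position 1: 't' vs 'g' = DIFFER
Position 2: 'a' vs 'a' = match
Position 3: 'd' vs 'n' = DIFFER
Position 4: 'e' vs 'a' = DIFFER
Total differences: 3

3


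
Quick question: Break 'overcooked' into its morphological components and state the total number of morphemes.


Step 1: Identify prefix: 'over' (meaning: excessively)
Step 2: Identify root: 'cook'
Step 3: Identify suffix(es): 'ed'
Decomposition: over- (prefix: excessively) + cook (root) + -ed (suffix: past)
Total morphemes: 3

3 morphemes (over- (prefix: excessively) + cook (root) + -ed (suffix: past))


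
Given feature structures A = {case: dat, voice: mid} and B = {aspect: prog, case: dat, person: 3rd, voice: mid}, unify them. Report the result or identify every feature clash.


Compare features:
aspect: A=_ vs B=prog -> unified: prog
case: A=dat vs B=dat -> unified: dat
person: A=_ vs B=3rd -> unified: 3rd
voice: A=mid vs B=mid -> unified: mid
No clashes found.

Unified: {aspect: prog, case: dat, person: 3rd, voice: mid}


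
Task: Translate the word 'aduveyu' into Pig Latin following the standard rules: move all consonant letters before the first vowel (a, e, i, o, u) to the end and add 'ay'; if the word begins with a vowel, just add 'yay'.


'aduveyu' starts with a vowel, so add 'yay': 'aduveyuyay'.

aduveyuyay


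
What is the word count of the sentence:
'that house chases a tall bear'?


Split into words: that | house | chases | a | tall | bear = 6 words.

6


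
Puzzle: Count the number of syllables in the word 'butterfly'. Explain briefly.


Break 'butterfly' into syllables: but-ter-fly -> but | ter | fly = 3 syllables

3 syllables


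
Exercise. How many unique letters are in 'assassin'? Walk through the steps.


Unique letters in 'assassin': {a, i, n, s} = 4 distinct letters.

4


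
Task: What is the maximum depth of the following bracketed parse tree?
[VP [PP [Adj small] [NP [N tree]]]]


Count bracket nesting levels:
'[' at pos 0: depth = 1
'[' at pos 4: depth = 2
'[' at pos 8: depth = 3
'[' at pos 20: depth = 3
'[' at pos 24: depth = 4
Maximum depth reached: 4

4


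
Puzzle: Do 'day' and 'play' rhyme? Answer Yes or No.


Rime (stressed vowel + following sounds) of 'day': -ay = /eɪ/
Rime of 'play': -ay = /eɪ/
/eɪ/ and /eɪ/ are the same ending sound, so the words rhyme.

Yes


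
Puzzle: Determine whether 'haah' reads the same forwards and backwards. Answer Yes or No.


Forward: 'haah'
Reversed: 'haah'
They are identical.

Yes


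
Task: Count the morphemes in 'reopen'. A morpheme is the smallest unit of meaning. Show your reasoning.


Decomposition: re- (prefix) + open (root) = 2 morpheme(s)

2 morphemes


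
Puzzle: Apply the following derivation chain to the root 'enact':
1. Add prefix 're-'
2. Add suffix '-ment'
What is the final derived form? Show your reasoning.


Step 1: Add prefix 're-' to 'enact' = 'reenact'
Step 2: Add suffix '-ment' to 'reenact' = 'reenactment'

reenactment


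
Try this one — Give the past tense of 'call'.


Apply rule: Add -ed. 'call' becomes 'called'.

called


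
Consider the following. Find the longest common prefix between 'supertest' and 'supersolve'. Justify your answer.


Compare from the start: 5 characters match: 'super'. Mismatch at position 6: 't' vs 's'.

super


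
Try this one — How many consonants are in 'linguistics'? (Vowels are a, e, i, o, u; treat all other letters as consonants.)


Consonants in 'linguistics': l, n, g, s, t, c, s = 7 consonants.

7


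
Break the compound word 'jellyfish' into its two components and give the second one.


Split 'jellyfish' into 'jelly' + 'fish'. The second part is 'fish'.

fish


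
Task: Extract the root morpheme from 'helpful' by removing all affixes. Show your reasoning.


Remove suffix '-ful' from 'helpful' to get root 'help'.

help


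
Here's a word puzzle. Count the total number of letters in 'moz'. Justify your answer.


Spell out 'moz' and number each letter: m(1), o(2), z(3). Total: 3 letters.

3


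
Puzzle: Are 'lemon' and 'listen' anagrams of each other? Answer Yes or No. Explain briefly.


Sorted letters of 'lemon': 'elmno'
Sorted letters of 'listen': 'eilnst'
They do not match.

No


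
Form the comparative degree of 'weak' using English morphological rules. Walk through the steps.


Apply comparative formation (add -er): 'weak' -> 'weaker'.

weaker


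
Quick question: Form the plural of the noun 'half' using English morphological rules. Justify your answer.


Apply rule: Change -f to -ves. 'half' becomes 'halves'.

halves


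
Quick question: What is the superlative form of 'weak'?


Apply superlative formation (add -est): 'weak' -> 'weakest'.

weakest


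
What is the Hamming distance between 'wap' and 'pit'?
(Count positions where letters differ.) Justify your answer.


Alignment:
Position 1: 'w' vs 'p' = DIFFER
Position 2: 'a' vs 'i' = DIFFER
Position 3: 'p' vs 't' = DIFFER
Total differences: 3

3


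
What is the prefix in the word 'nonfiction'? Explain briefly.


The word 'nonfiction' = 'non' (prefix) + 'fiction' (root). The prefix is 'non'.

non


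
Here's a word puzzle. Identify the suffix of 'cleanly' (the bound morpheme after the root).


The word 'cleanly' = 'clean' (root) + '-ly' (suffix). The suffix is '-ly'.

ly


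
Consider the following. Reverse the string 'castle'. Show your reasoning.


Reverse 'castle' character by character: 'eltsac'.

eltsac


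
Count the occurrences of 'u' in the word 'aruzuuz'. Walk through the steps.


Letter 'u' in 'aruzuuz': found at position(s) 3, 5, 6 = 3 occurrence(s).

3


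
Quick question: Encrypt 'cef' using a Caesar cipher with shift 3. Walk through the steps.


Shift each letter by 3: c -> f, e -> h, f -> i. Result: 'fhi'.

fhi


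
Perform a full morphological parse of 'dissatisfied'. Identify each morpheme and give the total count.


Step 1: Identify prefix: 'dis' (meaning: not/apart)
Step 2: Identify root: 'satisfy'
Step 3: Identify suffix(es): 'ed'
Decomposition: dis- (prefix: not/apart) + satisfy (root) + -ed (suffix: past)
Total morphemes: 3

3 morphemes (dis- (prefix: not/apart) + satisfy (root) + -ed (suffix: past))


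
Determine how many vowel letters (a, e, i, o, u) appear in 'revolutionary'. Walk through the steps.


Vowels in 'revolutionary': e, o, u, i, o, a = 6 vowels.

6


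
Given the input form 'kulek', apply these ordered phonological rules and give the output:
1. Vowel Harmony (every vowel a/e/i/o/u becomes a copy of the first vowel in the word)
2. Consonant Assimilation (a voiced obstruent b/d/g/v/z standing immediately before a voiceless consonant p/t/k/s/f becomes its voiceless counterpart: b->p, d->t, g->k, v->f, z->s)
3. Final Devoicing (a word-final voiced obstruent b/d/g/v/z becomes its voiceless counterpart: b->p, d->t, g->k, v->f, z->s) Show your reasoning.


Starting form: 'kulek'
Rule 1: Vowel Harmony: all vowels become 'u' (matching first vowel). 'kulek' -> 'kuluk'
Rule 2: Consonant Assimilation: no voiced obstruent (b/d/g/v/z) stands immediately before a voiceless consonant (p/t/k/s/f). No change.
Rule 3: Final Devoicing: final consonant 'k' is not one of the voiced obstruents b/d/g/v/z. No change.
Final form: 'kuluk'

kuluk


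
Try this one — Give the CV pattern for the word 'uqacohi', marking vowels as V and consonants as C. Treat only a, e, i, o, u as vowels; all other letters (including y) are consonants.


Letter mapping: u = V, q = C, a = V, c = C, o = V, h = C, i = V.

VCVCVCV


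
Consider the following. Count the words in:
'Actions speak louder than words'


Split into words: Actions | speak | louder | than | words = 5 words.

5


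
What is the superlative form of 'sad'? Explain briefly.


Apply superlative formation (double final consonant, add -est): 'sad' -> 'saddest'.

saddest


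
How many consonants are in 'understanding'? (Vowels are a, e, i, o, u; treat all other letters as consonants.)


Consonants in 'understanding': n, d, r, s, t, n, d, n, g = 9 consonants.

9


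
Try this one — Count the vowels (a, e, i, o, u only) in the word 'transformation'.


Vowels in 'transformation': a, o, a, i, o = 5 vowels.

5


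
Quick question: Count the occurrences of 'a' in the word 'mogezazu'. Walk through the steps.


Letter 'a' in 'mogezazu': found at position(s) 6 = 1 occurrence(s).

1


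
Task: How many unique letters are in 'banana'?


Unique letters in 'banana': {a, b, n} = 3 distinct letters.

3


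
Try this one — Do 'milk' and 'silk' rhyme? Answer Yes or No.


Rime (stressed vowel + following sounds) of 'milk': -ilk = /ɪlk/
Rime of 'silk': -ilk = /ɪlk/
/ɪlk/ and /ɪlk/ are the same ending sound, so the words rhyme.

Yes


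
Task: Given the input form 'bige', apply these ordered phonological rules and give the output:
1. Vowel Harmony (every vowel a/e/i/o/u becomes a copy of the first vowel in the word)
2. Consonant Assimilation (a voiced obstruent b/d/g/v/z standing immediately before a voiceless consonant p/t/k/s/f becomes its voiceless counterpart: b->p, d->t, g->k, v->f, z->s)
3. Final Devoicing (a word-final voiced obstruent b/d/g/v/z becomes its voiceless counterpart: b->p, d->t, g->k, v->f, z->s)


Starting form: 'bige'
Rule 1: Vowel Harmony: all vowels become 'i' (matching first vowel). 'bige' -> 'bigi'
Rule 2: Consonant Assimilation: no voiced obstruent (b/d/g/v/z) stands immediately before a voiceless consonant (p/t/k/s/f). No change.
Rule 3: Final Devoicing: the word ends in the vowel 'i', not a consonant. No change.
Final form: 'bigi'

bigi


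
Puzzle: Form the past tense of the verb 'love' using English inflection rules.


Apply rule: Add -d (word ends in -e). 'love' becomes 'loved'.

loved


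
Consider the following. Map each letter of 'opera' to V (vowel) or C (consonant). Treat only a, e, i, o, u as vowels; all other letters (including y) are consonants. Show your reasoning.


Letter mapping: o = V, p = C, e = V, r = C, a = V.

VCVCV


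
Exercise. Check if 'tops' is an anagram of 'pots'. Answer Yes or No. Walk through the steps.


Sorted letters of 'tops': 'opst'
Sorted letters of 'pots': 'opst'
They match.

Yes


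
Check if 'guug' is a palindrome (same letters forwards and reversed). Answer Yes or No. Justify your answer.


Forward: 'guug'
Reversed: 'guug'
They are identical.

Yes


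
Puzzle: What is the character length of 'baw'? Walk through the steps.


Spell out 'baw' and number each letter: b(1), a(2), w(3). Total: 3 letters.

3


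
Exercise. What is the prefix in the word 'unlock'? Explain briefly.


The word 'unlock' = 'un' (prefix) + 'lock' (root). The prefix is 'un'.

un


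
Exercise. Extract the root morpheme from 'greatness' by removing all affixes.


Remove suffix '-ness' from 'greatness' to get root 'great'.

great


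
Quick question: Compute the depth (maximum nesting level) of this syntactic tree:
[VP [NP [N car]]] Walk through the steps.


Count bracket nesting levels:
'[' at pos 0: depth = 1
'[' at pos 4: depth = 2
'[' at pos 8: depth = 3
Maximum depth reached: 3

3


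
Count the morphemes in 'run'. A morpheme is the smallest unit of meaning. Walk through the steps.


Decomposition: run (free morpheme) = 1 morpheme(s)

1 morphemes


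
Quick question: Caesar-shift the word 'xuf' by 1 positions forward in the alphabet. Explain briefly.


Shift each letter by 1: x -> y, u -> v, f -> g. Result: 'yvg'.

yvg


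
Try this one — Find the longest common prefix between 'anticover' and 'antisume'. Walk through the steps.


Compare from the start: 4 characters match: 'anti'. Mismatch at position 5: 'c' vs 's'.

anti


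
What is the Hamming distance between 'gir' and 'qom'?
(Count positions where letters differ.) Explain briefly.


Alignment:
Position 1: 'g' vs 'q' = DIFFER
Position 2: 'i' vs 'o' = DIFFER
Position 3: 'r' vs 'm' = DIFFER
Total differences: 3

3


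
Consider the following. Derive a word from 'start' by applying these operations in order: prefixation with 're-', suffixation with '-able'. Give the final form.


Step 1: Add prefix 're-' to 'start' = 'restart'
Step 2: Add suffix '-able' to 'restart' = 'restartable'

restartable


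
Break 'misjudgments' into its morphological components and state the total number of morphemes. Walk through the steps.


Step 1: Identify prefix: 'mis' (meaning: wrongly)
Step 2: Identify root: 'judge'
Step 3: Identify suffix(es): 'ment, s'
Decomposition: mis- (prefix: wrongly) + judge (root) + -ment (suffix: action/result) + -s (plural)
Total morphemes: 4

4 morphemes (mis- (prefix: wrongly) + judge (root) + -ment (suffix: action/result) + -s (plural))


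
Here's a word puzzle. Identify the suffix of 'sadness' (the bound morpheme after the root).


The word 'sadness' = 'sad' (root) + '-ness' (suffix). The suffix is '-ness'.

ness


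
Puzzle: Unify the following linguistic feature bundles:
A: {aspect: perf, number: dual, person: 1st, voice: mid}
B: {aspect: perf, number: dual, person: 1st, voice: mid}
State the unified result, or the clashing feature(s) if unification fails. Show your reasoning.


Compare features:
aspect: A=perf vs B=perf -> unified: perf
number: A=dual vs B=dual -> unified: dual
person: A=1st vs B=1st -> unified: 1st
voice: A=mid vs B=mid -> unified: mid
No clashes found.

Unified: {aspect: perf, number: dual, person: 1st, voice: mid}


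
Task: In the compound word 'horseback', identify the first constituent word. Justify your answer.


Split 'horseback' into 'horse' + 'back'. The first part is 'horse'.

horse


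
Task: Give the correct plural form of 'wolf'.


Apply rule: Change -f to -ves. 'wolf' becomes 'wolves'.

wolves


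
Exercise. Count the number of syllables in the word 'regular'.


Break 'regular' into syllables: reg-u-lar -> reg | u | lar = 3 syllables

3 syllables


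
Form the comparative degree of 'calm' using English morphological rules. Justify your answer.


Apply comparative formation (add -er): 'calm' -> 'calmer'.

calmer


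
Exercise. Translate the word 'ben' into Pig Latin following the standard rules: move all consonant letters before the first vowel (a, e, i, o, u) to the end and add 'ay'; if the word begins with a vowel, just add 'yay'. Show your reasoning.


'ben': move consonant cluster 'b' to end and add 'ay': 'enbay'.

enbay


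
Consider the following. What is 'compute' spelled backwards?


Reverse 'compute' character by character: 'etupmoc'.

etupmoc


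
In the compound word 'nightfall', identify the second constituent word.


Split 'nightfall' into 'night' + 'fall'. The second part is 'fall'.

fall


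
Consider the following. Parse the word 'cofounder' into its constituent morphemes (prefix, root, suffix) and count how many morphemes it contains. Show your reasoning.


Step 1: Identify prefix: 'co' (meaning: together)
Step 2: Identify root: 'found'
Step 3: Identify suffix(es): 'er'
Decomposition: co- (prefix: together) + found (root) + -er (suffix: one who)
Total morphemes: 3

3 morphemes (co- (prefix: together) + found (root) + -er (suffix: one who))


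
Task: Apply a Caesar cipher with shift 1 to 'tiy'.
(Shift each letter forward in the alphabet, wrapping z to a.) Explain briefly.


Shift each letter by 1: t -> u, i -> j, y -> z. Result: 'ujz'.

ujz


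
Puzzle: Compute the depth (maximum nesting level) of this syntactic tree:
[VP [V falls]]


Count bracket nesting levels:
'[' at pos 0: depth = 1
'[' at pos 4: depth = 2
Maximum depth reached: 2

2


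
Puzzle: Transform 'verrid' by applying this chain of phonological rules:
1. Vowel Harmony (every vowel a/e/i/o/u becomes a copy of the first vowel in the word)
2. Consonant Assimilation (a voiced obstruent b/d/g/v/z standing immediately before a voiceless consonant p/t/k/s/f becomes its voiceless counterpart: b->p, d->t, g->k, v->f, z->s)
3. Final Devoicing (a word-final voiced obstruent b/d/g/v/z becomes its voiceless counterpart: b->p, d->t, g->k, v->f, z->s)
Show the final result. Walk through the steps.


Starting form: 'verrid'
Rule 1: Vowel Harmony: all vowels become 'e' (matching first vowel). 'verrid' -> 'verred'
Rule 2: Consonant Assimilation: no voiced obstruent (b/d/g/v/z) stands immediately before a voiceless consonant (p/t/k/s/f). No change.
Rule 3: Final Devoicing: word-final voiced obstruent 'd' becomes voiceless 't'. 'verred' -> 'verret'
Final form: 'verret'

verret
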